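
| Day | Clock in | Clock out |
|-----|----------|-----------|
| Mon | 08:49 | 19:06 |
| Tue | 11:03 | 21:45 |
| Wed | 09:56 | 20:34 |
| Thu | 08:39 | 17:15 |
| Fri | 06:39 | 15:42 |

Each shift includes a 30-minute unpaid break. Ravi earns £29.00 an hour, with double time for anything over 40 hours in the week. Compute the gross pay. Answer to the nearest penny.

£1552.47

Mon: 08:49–19:06 = 10 h 17 min; less 30 min break → 9 h 47 min
Tue: 11:03–21:45 = 10 h 42 min; less 30 min break → 10 h 12 min
Wed: 09:56–20:34 = 10 h 38 min; less 30 min break → 10 h 8 min
Thu: 08:39–17:15 = 8 h 36 min; less 30 min break → 8 h 6 min
Fri: 06:39–15:42 = 9 h 3 min; less 30 min break → 8 h 33 min
Total worked: 46 h 46 min = 2806 min.
Regular 40 h 0 min = 2400 min at £29.00/h; overtime 6 h 46 min = 406 min at £58.00/h.
Pay = (2400 × £29.00 + 406 × £58.00) ÷ 60 = £1552.47.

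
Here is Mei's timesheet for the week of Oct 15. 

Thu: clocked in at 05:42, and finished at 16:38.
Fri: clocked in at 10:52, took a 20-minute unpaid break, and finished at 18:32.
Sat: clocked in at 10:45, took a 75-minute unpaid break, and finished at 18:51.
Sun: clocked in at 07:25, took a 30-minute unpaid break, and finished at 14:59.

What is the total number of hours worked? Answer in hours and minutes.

Thu: 05:42–16:38 = 10 h 56 min
Fri: 10:52–18:32 = 7 h 40 min; less 20 min break → 7 h 20 min
Sat: 10:45–18:51 = 8 h 6 min; less 75 min break → 6 h 51 min
Sun: 07:25–14:59 = 7 h 34 min; less 30 min break → 7 h 4 min
Total: 10 h 56 min + 7 h 20 min + 6 h 51 min + 7 h 4 min = 32 h 11 min.

32 h 11 min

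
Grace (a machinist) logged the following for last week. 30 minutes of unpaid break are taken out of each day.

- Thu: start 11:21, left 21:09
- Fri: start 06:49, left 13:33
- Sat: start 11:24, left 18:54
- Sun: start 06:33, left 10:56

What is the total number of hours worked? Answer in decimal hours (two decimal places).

Thu: 11:21–21:09 = 9 h 48 min; less 30 min break → 9 h 18 min
Fri: 06:49–13:33 = 6 h 44 min; less 30 min break → 6 h 14 min
Sat: 11:24–18:54 = 7 h 30 min; less 30 min break → 7 h 0 min
Sun: 06:33–10:56 = 4 h 23 min; less 30 min break → 3 h 53 min
Total: 9 h 18 min + 6 h 14 min + 7 h 0 min + 3 h 53 min = 26 h 25 min.

26.42 hours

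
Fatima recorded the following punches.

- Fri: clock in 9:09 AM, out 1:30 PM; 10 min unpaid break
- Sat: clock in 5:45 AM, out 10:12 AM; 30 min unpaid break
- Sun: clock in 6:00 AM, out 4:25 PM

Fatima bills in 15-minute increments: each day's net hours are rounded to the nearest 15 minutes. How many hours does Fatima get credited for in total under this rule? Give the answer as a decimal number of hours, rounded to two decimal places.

18.75 hours

Fri: 9:09 AM–1:30 PM = 4 h 21 min − 10 min = 4 h 11 min → rounds to 4 h 15 min
Sat: 5:45 AM–10:12 AM = 4 h 27 min − 30 min = 3 h 57 min → rounds to 4 h 0 min
Sun: 6:00 AM–4:25 PM = 10 h 25 min → rounds to 10 h 30 min
Total credited: 18 h 45 min.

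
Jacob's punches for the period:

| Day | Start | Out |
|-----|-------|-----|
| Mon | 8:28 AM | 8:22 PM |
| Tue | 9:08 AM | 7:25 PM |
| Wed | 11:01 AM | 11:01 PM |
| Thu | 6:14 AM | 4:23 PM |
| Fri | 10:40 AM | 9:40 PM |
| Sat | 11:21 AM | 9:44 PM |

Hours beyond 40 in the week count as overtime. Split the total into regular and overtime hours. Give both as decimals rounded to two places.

Mon: 8:28 AM–8:22 PM = 11 h 54 min
Tue: 9:08 AM–7:25 PM = 10 h 17 min
Wed: 11:01 AM–11:01 PM = 12 h 0 min
Thu: 6:14 AM–4:23 PM = 10 h 9 min
Fri: 10:40 AM–9:40 PM = 11 h 0 min
Sat: 11:21 AM–9:44 PM = 10 h 23 min
Total worked: 65 h 43 min = 65.72 h.
Threshold 40 h → overtime 25 h 43 min, regular 40 h 0 min.

Regular 40.00 hours, overtime 25.72 hours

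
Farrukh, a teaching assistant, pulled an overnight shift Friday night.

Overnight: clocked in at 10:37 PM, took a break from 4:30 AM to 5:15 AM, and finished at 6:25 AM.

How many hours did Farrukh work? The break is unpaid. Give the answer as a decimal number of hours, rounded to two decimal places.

7.05 hours

Overnight: 10:37 PM → midnight = 1 h 23 min; midnight → 6:25 AM = 6 h 25 min; span 7 h 48 min; less 45 min break → 7 h 3 min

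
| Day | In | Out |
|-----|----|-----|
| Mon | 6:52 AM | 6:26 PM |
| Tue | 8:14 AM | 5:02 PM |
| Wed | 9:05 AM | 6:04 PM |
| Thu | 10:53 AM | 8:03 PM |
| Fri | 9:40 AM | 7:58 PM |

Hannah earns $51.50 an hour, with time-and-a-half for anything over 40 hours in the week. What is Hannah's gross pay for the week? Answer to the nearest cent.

Mon: 6:52 AM–6:26 PM = 11 h 34 min
Tue: 8:14 AM–5:02 PM = 8 h 48 min
Wed: 9:05 AM–6:04 PM = 8 h 59 min
Thu: 10:53 AM–8:03 PM = 9 h 10 min
Fri: 9:40 AM–7:58 PM = 10 h 18 min
Total worked: 48 h 49 min = 2929 min.
Regular 40 h 0 min = 2400 min at $51.50/h; overtime 8 h 49 min = 529 min at $77.25/h.
Pay = (2400 × $51.50 + 529 × $77.25) ÷ 60 = $2741.09.

$2741.09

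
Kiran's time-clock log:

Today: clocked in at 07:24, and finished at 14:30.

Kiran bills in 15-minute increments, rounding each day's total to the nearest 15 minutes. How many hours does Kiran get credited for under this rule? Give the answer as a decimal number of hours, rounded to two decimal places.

7.00 hours

Today: 07:24–14:30 = 7 h 6 min → rounds to 7 h 0 min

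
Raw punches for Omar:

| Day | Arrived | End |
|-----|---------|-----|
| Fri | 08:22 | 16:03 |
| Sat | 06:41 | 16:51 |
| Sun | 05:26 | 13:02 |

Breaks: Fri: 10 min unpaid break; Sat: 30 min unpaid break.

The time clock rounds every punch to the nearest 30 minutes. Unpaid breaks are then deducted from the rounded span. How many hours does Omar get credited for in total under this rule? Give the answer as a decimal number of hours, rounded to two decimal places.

24.83 hours

Fri: in 08:22→08:30, out 16:03→16:00; 7 h 30 min − 10 min = 7 h 20 min
Sat: in 06:41→06:30, out 16:51→17:00; 10 h 30 min − 30 min = 10 h 0 min
Sun: in 05:26→05:30, out 13:02→13:00; 7 h 30 min
Total credited: 24 h 50 min.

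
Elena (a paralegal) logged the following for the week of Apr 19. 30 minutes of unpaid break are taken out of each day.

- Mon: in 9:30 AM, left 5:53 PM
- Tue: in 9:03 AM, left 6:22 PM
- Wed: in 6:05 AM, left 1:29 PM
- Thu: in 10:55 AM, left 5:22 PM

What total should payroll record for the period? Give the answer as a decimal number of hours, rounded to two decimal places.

29.55 hours

Mon: 9:30 AM–5:53 PM = 8 h 23 min; less 30 min break → 7 h 53 min
Tue: 9:03 AM–6:22 PM = 9 h 19 min; less 30 min break → 8 h 49 min
Wed: 6:05 AM–1:29 PM = 7 h 24 min; less 30 min break → 6 h 54 min
Thu: 10:55 AM–5:22 PM = 6 h 27 min; less 30 min break → 5 h 57 min
Total: 7 h 53 min + 8 h 49 min + 6 h 54 min + 5 h 57 min = 29 h 33 min.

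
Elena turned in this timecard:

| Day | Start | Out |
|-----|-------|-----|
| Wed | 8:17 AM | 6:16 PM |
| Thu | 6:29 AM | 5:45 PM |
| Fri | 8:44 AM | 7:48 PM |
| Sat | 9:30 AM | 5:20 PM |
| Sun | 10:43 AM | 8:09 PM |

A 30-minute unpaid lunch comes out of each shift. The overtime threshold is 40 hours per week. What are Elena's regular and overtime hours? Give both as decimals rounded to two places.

Regular 40.00 hours, overtime 7.08 hours

Wed: 8:17 AM–6:16 PM = 9 h 59 min; less 30 min break → 9 h 29 min
Thu: 6:29 AM–5:45 PM = 11 h 16 min; less 30 min break → 10 h 46 min
Fri: 8:44 AM–7:48 PM = 11 h 4 min; less 30 min break → 10 h 34 min
Sat: 9:30 AM–5:20 PM = 7 h 50 min; less 30 min break → 7 h 20 min
Sun: 10:43 AM–8:09 PM = 9 h 26 min; less 30 min break → 8 h 56 min
Total worked: 47 h 5 min = 47.08 h.
Threshold 40 h → overtime 7 h 5 min, regular 40 h 0 min.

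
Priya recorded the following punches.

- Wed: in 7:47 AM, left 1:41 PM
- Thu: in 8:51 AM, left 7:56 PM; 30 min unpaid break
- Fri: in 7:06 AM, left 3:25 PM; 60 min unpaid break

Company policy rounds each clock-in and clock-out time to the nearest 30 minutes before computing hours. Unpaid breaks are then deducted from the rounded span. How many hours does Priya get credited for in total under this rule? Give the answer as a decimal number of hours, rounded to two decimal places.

Wed: in 7:47 AM→8:00 AM, out 1:41 PM→1:30 PM; 5 h 30 min
Thu: in 8:51 AM→9:00 AM, out 7:56 PM→8:00 PM; 11 h 0 min − 30 min = 10 h 30 min
Fri: in 7:06 AM→7:00 AM, out 3:25 PM→3:30 PM; 8 h 30 min − 60 min = 7 h 30 min
Total credited: 23 h 30 min.

23.50 hours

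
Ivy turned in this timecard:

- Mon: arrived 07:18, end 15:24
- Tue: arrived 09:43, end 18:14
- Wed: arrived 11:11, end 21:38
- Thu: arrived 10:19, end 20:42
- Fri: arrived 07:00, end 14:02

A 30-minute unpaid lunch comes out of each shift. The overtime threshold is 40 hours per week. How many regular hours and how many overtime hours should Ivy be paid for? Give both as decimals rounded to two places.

Regular 40.00 hours, overtime 1.98 hours

Mon: 07:18–15:24 = 8 h 6 min; less 30 min break → 7 h 36 min
Tue: 09:43–18:14 = 8 h 31 min; less 30 min break → 8 h 1 min
Wed: 11:11–21:38 = 10 h 27 min; less 30 min break → 9 h 57 min
Thu: 10:19–20:42 = 10 h 23 min; less 30 min break → 9 h 53 min
Fri: 07:00–14:02 = 7 h 2 min; less 30 min break → 6 h 32 min
Total worked: 41 h 59 min = 41.98 h.
Threshold 40 h → overtime 1 h 59 min, regular 40 h 0 min.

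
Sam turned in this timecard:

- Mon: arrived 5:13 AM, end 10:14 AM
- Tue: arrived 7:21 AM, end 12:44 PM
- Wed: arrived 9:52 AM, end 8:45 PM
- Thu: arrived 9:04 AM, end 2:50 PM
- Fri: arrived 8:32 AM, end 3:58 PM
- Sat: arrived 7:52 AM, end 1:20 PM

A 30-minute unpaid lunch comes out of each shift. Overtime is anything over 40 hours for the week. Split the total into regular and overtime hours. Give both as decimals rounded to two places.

Regular 36.95 hours, overtime 0.00 hours

Mon: 5:13 AM–10:14 AM = 5 h 1 min; less 30 min break → 4 h 31 min
Tue: 7:21 AM–12:44 PM = 5 h 23 min; less 30 min break → 4 h 53 min
Wed: 9:52 AM–8:45 PM = 10 h 53 min; less 30 min break → 10 h 23 min
Thu: 9:04 AM–2:50 PM = 5 h 46 min; less 30 min break → 5 h 16 min
Fri: 8:32 AM–3:58 PM = 7 h 26 min; less 30 min break → 6 h 56 min
Sat: 7:52 AM–1:20 PM = 5 h 28 min; less 30 min break → 4 h 58 min
Total worked: 36 h 57 min = 36.95 h.
Threshold 40 h → overtime 0 h 0 min, regular 36 h 57 min.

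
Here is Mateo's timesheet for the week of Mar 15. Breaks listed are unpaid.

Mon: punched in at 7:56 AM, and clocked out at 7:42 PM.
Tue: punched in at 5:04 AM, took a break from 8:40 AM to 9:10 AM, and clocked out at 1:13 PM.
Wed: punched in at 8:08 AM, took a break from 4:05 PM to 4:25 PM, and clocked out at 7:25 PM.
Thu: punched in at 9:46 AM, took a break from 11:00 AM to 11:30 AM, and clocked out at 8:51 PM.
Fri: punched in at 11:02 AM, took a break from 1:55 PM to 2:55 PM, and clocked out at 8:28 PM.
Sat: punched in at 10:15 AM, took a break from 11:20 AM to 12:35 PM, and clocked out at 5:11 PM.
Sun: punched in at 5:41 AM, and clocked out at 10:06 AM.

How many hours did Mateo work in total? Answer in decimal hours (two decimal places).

Mon: 7:56 AM–7:42 PM = 11 h 46 min
Tue: 5:04 AM–1:13 PM = 8 h 9 min; less 30 min break → 7 h 39 min
Wed: 8:08 AM–7:25 PM = 11 h 17 min; less 20 min break → 10 h 57 min
Thu: 9:46 AM–8:51 PM = 11 h 5 min; less 30 min break → 10 h 35 min
Fri: 11:02 AM–8:28 PM = 9 h 26 min; less 60 min break → 8 h 26 min
Sat: 10:15 AM–5:11 PM = 6 h 56 min; less 75 min break → 5 h 41 min
Sun: 5:41 AM–10:06 AM = 4 h 25 min
Total: 11 h 46 min + 7 h 39 min + 10 h 57 min + 10 h 35 min + 8 h 26 min + 5 h 41 min + 4 h 25 min = 59 h 29 min.

59.48 hours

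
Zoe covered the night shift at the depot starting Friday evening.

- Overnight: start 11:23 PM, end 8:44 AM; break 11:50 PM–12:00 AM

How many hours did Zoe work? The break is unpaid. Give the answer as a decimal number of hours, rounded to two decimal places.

Overnight: 11:23 PM → midnight = 0 h 37 min; midnight → 8:44 AM = 8 h 44 min; span 9 h 21 min; less 10 min break → 9 h 11 min

9.18 hours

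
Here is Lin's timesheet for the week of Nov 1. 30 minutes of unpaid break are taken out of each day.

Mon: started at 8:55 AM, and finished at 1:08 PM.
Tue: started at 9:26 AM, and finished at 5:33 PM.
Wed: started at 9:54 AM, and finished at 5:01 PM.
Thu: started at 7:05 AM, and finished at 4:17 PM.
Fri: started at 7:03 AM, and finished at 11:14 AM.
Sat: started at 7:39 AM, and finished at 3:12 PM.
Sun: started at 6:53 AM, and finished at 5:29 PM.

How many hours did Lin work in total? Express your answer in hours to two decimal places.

47.48 hours

Mon: 8:55 AM–1:08 PM = 4 h 13 min; less 30 min break → 3 h 43 min
Tue: 9:26 AM–5:33 PM = 8 h 7 min; less 30 min break → 7 h 37 min
Wed: 9:54 AM–5:01 PM = 7 h 7 min; less 30 min break → 6 h 37 min
Thu: 7:05 AM–4:17 PM = 9 h 12 min; less 30 min break → 8 h 42 min
Fri: 7:03 AM–11:14 AM = 4 h 11 min; less 30 min break → 3 h 41 min
Sat: 7:39 AM–3:12 PM = 7 h 33 min; less 30 min break → 7 h 3 min
Sun: 6:53 AM–5:29 PM = 10 h 36 min; less 30 min break → 10 h 6 min
Total: 3 h 43 min + 7 h 37 min + 6 h 37 min + 8 h 42 min + 3 h 41 min + 7 h 3 min + 10 h 6 min = 47 h 29 min.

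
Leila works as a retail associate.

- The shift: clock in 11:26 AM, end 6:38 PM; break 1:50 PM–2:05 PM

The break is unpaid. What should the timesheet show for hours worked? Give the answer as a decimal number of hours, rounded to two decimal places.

6.95 hours

The shift: 11:26 AM–6:38 PM = 7 h 12 min; less 15 min break → 6 h 57 min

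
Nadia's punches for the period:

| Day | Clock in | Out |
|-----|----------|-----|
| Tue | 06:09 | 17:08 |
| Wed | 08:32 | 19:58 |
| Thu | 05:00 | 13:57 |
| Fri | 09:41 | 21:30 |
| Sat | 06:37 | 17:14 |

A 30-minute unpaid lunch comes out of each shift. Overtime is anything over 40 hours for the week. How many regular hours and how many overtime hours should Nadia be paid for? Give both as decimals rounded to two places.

Regular 40.00 hours, overtime 11.30 hours

Tue: 06:09–17:08 = 10 h 59 min; less 30 min break → 10 h 29 min
Wed: 08:32–19:58 = 11 h 26 min; less 30 min break → 10 h 56 min
Thu: 05:00–13:57 = 8 h 57 min; less 30 min break → 8 h 27 min
Fri: 09:41–21:30 = 11 h 49 min; less 30 min break → 11 h 19 min
Sat: 06:37–17:14 = 10 h 37 min; less 30 min break → 10 h 7 min
Total worked: 51 h 18 min = 51.30 h.
Threshold 40 h → overtime 11 h 18 min, regular 40 h 0 min.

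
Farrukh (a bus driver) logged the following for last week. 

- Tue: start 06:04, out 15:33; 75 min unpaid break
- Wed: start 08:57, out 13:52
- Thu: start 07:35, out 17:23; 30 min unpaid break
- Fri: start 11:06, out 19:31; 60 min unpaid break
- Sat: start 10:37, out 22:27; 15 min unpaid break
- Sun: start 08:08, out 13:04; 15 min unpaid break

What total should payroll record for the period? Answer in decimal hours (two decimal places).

Tue: 06:04–15:33 = 9 h 29 min; less 75 min break → 8 h 14 min
Wed: 08:57–13:52 = 4 h 55 min
Thu: 07:35–17:23 = 9 h 48 min; less 30 min break → 9 h 18 min
Fri: 11:06–19:31 = 8 h 25 min; less 60 min break → 7 h 25 min
Sat: 10:37–22:27 = 11 h 50 min; less 15 min break → 11 h 35 min
Sun: 08:08–13:04 = 4 h 56 min; less 15 min break → 4 h 41 min
Total: 8 h 14 min + 4 h 55 min + 9 h 18 min + 7 h 25 min + 11 h 35 min + 4 h 41 min = 46 h 8 min.

46.13 hours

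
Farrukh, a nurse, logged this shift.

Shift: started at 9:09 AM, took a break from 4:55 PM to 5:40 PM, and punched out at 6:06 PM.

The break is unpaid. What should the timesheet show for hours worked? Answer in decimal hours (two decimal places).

8.20 hours

Shift: 9:09 AM–6:06 PM = 8 h 57 min; less 45 min break → 8 h 12 min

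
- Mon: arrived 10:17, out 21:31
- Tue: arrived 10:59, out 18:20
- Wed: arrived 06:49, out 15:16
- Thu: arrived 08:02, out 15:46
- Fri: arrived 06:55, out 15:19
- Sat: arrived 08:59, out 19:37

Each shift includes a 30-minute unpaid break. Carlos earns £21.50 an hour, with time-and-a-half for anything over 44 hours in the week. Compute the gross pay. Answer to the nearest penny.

Mon: 10:17–21:31 = 11 h 14 min; less 30 min break → 10 h 44 min
Tue: 10:59–18:20 = 7 h 21 min; less 30 min break → 6 h 51 min
Wed: 06:49–15:16 = 8 h 27 min; less 30 min break → 7 h 57 min
Thu: 08:02–15:46 = 7 h 44 min; less 30 min break → 7 h 14 min
Fri: 06:55–15:19 = 8 h 24 min; less 30 min break → 7 h 54 min
Sat: 08:59–19:37 = 10 h 38 min; less 30 min break → 10 h 8 min
Total worked: 50 h 48 min = 3048 min.
Regular 44 h 0 min = 2640 min at £21.50/h; overtime 6 h 48 min = 408 min at £32.25/h.
Pay = (2640 × £21.50 + 408 × £32.25) ÷ 60 = £1165.30.

£1165.30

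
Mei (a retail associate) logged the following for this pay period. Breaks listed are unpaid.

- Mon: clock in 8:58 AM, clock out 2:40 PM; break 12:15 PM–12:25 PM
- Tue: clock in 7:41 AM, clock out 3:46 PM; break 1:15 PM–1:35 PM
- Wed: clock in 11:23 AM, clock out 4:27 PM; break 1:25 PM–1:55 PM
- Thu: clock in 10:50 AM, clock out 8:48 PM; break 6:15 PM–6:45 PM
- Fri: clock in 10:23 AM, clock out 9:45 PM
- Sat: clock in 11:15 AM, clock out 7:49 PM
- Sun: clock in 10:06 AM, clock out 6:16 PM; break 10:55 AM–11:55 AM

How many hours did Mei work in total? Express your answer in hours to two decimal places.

54.42 hours

Mon: 8:58 AM–2:40 PM = 5 h 42 min; less 10 min break → 5 h 32 min
Tue: 7:41 AM–3:46 PM = 8 h 5 min; less 20 min break → 7 h 45 min
Wed: 11:23 AM–4:27 PM = 5 h 4 min; less 30 min break → 4 h 34 min
Thu: 10:50 AM–8:48 PM = 9 h 58 min; less 30 min break → 9 h 28 min
Fri: 10:23 AM–9:45 PM = 11 h 22 min
Sat: 11:15 AM–7:49 PM = 8 h 34 min
Sun: 10:06 AM–6:16 PM = 8 h 10 min; less 60 min break → 7 h 10 min
Total: 5 h 32 min + 7 h 45 min + 4 h 34 min + 9 h 28 min + 11 h 22 min + 8 h 34 min + 7 h 10 min = 54 h 25 min.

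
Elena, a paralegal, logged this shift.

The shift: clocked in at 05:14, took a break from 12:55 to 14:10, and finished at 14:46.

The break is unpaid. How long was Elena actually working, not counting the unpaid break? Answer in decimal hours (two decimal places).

The shift: 05:14–14:46 = 9 h 32 min; less 75 min break → 8 h 17 min

8.28 hours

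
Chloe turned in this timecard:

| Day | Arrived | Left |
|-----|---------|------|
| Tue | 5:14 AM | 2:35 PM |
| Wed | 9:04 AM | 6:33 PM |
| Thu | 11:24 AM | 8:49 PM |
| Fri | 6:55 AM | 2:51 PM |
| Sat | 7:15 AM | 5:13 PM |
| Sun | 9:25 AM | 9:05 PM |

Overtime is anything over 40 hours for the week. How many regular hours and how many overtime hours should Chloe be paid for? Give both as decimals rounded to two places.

Tue: 5:14 AM–2:35 PM = 9 h 21 min
Wed: 9:04 AM–6:33 PM = 9 h 29 min
Thu: 11:24 AM–8:49 PM = 9 h 25 min
Fri: 6:55 AM–2:51 PM = 7 h 56 min
Sat: 7:15 AM–5:13 PM = 9 h 58 min
Sun: 9:25 AM–9:05 PM = 11 h 40 min
Total worked: 57 h 49 min = 57.82 h.
Threshold 40 h → overtime 17 h 49 min, regular 40 h 0 min.

Regular 40.00 hours, overtime 17.82 hours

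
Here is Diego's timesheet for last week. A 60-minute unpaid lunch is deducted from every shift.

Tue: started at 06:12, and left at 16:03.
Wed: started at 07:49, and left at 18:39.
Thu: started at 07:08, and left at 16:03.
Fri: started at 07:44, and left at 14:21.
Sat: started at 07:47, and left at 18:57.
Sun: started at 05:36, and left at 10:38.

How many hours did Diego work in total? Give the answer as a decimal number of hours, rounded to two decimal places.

Tue: 06:12–16:03 = 9 h 51 min; less 60 min break → 8 h 51 min
Wed: 07:49–18:39 = 10 h 50 min; less 60 min break → 9 h 50 min
Thu: 07:08–16:03 = 8 h 55 min; less 60 min break → 7 h 55 min
Fri: 07:44–14:21 = 6 h 37 min; less 60 min break → 5 h 37 min
Sat: 07:47–18:57 = 11 h 10 min; less 60 min break → 10 h 10 min
Sun: 05:36–10:38 = 5 h 2 min; less 60 min break → 4 h 2 min
Total: 8 h 51 min + 9 h 50 min + 7 h 55 min + 5 h 37 min + 10 h 10 min + 4 h 2 min = 46 h 25 min.

46.42 hours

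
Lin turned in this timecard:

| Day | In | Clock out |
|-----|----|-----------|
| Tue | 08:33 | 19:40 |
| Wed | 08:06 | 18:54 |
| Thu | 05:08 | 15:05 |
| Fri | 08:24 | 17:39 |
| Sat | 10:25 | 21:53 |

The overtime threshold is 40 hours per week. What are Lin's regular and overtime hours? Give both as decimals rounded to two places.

Tue: 08:33–19:40 = 11 h 7 min
Wed: 08:06–18:54 = 10 h 48 min
Thu: 05:08–15:05 = 9 h 57 min
Fri: 08:24–17:39 = 9 h 15 min
Sat: 10:25–21:53 = 11 h 28 min
Total worked: 52 h 35 min = 52.58 h.
Threshold 40 h → overtime 12 h 35 min, regular 40 h 0 min.

Regular 40.00 hours, overtime 12.58 hours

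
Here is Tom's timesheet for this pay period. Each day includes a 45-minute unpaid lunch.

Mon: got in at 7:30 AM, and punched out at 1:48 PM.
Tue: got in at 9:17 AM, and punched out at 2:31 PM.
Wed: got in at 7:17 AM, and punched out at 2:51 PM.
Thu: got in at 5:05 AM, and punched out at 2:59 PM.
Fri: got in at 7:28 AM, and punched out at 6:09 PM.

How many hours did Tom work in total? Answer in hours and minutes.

Mon: 7:30 AM–1:48 PM = 6 h 18 min; less 45 min break → 5 h 33 min
Tue: 9:17 AM–2:31 PM = 5 h 14 min; less 45 min break → 4 h 29 min
Wed: 7:17 AM–2:51 PM = 7 h 34 min; less 45 min break → 6 h 49 min
Thu: 5:05 AM–2:59 PM = 9 h 54 min; less 45 min break → 9 h 9 min
Fri: 7:28 AM–6:09 PM = 10 h 41 min; less 45 min break → 9 h 56 min
Total: 5 h 33 min + 4 h 29 min + 6 h 49 min + 9 h 9 min + 9 h 56 min = 35 h 56 min.

35 h 56 min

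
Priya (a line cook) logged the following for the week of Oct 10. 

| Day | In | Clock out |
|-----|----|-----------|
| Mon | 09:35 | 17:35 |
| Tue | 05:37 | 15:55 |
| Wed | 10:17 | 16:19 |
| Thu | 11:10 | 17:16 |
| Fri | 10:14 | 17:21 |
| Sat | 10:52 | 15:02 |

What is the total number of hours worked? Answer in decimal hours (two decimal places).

Mon: 09:35–17:35 = 8 h 0 min
Tue: 05:37–15:55 = 10 h 18 min
Wed: 10:17–16:19 = 6 h 2 min
Thu: 11:10–17:16 = 6 h 6 min
Fri: 10:14–17:21 = 7 h 7 min
Sat: 10:52–15:02 = 4 h 10 min
Total: 8 h 0 min + 10 h 18 min + 6 h 2 min + 6 h 6 min + 7 h 7 min + 4 h 10 min = 41 h 43 min.

41.72 hours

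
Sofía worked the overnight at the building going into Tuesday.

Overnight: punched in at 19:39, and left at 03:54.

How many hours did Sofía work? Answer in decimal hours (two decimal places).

8.25 hours

Overnight: 19:39 → midnight = 4 h 21 min; midnight → 03:54 = 3 h 54 min; span 8 h 15 min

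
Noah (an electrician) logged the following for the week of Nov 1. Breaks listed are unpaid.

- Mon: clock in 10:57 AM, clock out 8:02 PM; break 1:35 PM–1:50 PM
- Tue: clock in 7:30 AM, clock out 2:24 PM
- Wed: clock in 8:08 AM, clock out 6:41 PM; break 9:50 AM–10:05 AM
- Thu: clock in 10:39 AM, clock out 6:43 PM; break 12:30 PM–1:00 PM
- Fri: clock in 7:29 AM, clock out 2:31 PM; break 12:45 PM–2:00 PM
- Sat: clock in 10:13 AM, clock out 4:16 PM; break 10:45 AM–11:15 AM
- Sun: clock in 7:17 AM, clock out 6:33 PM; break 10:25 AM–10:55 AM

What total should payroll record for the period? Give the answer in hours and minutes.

Mon: 10:57 AM–8:02 PM = 9 h 5 min; less 15 min break → 8 h 50 min
Tue: 7:30 AM–2:24 PM = 6 h 54 min
Wed: 8:08 AM–6:41 PM = 10 h 33 min; less 15 min break → 10 h 18 min
Thu: 10:39 AM–6:43 PM = 8 h 4 min; less 30 min break → 7 h 34 min
Fri: 7:29 AM–2:31 PM = 7 h 2 min; less 75 min break → 5 h 47 min
Sat: 10:13 AM–4:16 PM = 6 h 3 min; less 30 min break → 5 h 33 min
Sun: 7:17 AM–6:33 PM = 11 h 16 min; less 30 min break → 10 h 46 min
Total: 8 h 50 min + 6 h 54 min + 10 h 18 min + 7 h 34 min + 5 h 47 min + 5 h 33 min + 10 h 46 min = 55 h 42 min.

55 h 42 min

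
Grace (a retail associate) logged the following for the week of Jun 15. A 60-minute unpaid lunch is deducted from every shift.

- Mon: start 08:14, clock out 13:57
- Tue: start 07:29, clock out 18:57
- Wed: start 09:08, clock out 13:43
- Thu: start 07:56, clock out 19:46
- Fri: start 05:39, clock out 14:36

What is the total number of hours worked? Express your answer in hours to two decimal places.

Mon: 08:14–13:57 = 5 h 43 min; less 60 min break → 4 h 43 min
Tue: 07:29–18:57 = 11 h 28 min; less 60 min break → 10 h 28 min
Wed: 09:08–13:43 = 4 h 35 min; less 60 min break → 3 h 35 min
Thu: 07:56–19:46 = 11 h 50 min; less 60 min break → 10 h 50 min
Fri: 05:39–14:36 = 8 h 57 min; less 60 min break → 7 h 57 min
Total: 4 h 43 min + 10 h 28 min + 3 h 35 min + 10 h 50 min + 7 h 57 min = 37 h 33 min.

37.55 hours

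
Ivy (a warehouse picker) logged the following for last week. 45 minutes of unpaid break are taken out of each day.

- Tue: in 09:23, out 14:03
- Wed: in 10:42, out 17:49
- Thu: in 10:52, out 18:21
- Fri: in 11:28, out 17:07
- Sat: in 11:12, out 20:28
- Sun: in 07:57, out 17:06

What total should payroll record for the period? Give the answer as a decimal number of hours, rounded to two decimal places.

38.83 hours

Tue: 09:23–14:03 = 4 h 40 min; less 45 min break → 3 h 55 min
Wed: 10:42–17:49 = 7 h 7 min; less 45 min break → 6 h 22 min
Thu: 10:52–18:21 = 7 h 29 min; less 45 min break → 6 h 44 min
Fri: 11:28–17:07 = 5 h 39 min; less 45 min break → 4 h 54 min
Sat: 11:12–20:28 = 9 h 16 min; less 45 min break → 8 h 31 min
Sun: 07:57–17:06 = 9 h 9 min; less 45 min break → 8 h 24 min
Total: 3 h 55 min + 6 h 22 min + 6 h 44 min + 4 h 54 min + 8 h 31 min + 8 h 24 min = 38 h 50 min.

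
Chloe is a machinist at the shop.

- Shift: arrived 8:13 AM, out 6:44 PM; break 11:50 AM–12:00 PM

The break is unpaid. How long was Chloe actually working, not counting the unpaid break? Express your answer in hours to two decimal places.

10.35 hours

Shift: 8:13 AM–6:44 PM = 10 h 31 min; less 10 min break → 10 h 21 min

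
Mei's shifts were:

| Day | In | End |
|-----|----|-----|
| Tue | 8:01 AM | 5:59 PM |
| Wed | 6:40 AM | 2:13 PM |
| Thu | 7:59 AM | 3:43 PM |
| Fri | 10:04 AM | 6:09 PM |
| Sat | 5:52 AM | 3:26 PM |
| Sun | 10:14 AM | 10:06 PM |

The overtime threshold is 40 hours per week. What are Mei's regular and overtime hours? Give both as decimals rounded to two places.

Regular 40.00 hours, overtime 14.77 hours

Tue: 8:01 AM–5:59 PM = 9 h 58 min
Wed: 6:40 AM–2:13 PM = 7 h 33 min
Thu: 7:59 AM–3:43 PM = 7 h 44 min
Fri: 10:04 AM–6:09 PM = 8 h 5 min
Sat: 5:52 AM–3:26 PM = 9 h 34 min
Sun: 10:14 AM–10:06 PM = 11 h 52 min
Total worked: 54 h 46 min = 54.77 h.
Threshold 40 h → overtime 14 h 46 min, regular 40 h 0 min.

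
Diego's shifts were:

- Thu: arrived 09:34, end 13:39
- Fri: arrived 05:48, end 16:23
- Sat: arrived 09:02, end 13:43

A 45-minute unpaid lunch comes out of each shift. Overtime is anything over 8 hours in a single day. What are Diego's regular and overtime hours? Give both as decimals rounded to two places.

Thu: 09:34–13:39 = 4 h 5 min; less 45 min break → 3 h 20 min
Fri: 05:48–16:23 = 10 h 35 min; less 45 min break → 9 h 50 min
Sat: 09:02–13:43 = 4 h 41 min; less 45 min break → 3 h 56 min
Thu reg 3 h 20 min / OT 0 h 0 min; Fri reg 8 h 0 min / OT 1 h 50 min; Sat reg 3 h 56 min / OT 0 h 0 min.
Totals: regular 15 h 16 min, overtime 1 h 50 min.

Regular 15.27 hours, overtime 1.83 hours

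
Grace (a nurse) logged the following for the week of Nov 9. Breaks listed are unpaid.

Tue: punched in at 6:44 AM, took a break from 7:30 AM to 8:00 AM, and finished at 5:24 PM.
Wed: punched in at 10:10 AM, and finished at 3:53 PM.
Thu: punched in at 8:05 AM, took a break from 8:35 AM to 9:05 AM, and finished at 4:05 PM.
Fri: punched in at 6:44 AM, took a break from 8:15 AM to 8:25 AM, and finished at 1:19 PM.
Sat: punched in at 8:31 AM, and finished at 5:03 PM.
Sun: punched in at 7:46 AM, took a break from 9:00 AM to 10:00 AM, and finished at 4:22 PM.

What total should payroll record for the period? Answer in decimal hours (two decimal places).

Tue: 6:44 AM–5:24 PM = 10 h 40 min; less 30 min break → 10 h 10 min
Wed: 10:10 AM–3:53 PM = 5 h 43 min
Thu: 8:05 AM–4:05 PM = 8 h 0 min; less 30 min break → 7 h 30 min
Fri: 6:44 AM–1:19 PM = 6 h 35 min; less 10 min break → 6 h 25 min
Sat: 8:31 AM–5:03 PM = 8 h 32 min
Sun: 7:46 AM–4:22 PM = 8 h 36 min; less 60 min break → 7 h 36 min
Total: 10 h 10 min + 5 h 43 min + 7 h 30 min + 6 h 25 min + 8 h 32 min + 7 h 36 min = 45 h 56 min.

45.93 hours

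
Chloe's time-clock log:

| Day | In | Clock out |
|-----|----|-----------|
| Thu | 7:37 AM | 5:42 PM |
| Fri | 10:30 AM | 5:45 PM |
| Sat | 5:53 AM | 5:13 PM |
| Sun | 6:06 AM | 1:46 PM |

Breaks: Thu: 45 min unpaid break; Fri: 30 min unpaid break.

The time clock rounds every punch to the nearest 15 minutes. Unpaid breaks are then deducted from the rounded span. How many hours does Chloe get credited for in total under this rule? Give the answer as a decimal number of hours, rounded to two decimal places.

Thu: in 7:37 AM→7:30 AM, out 5:42 PM→5:45 PM; 10 h 15 min − 45 min = 9 h 30 min
Fri: in 10:30 AM→10:30 AM, out 5:45 PM→5:45 PM; 7 h 15 min − 30 min = 6 h 45 min
Sat: in 5:53 AM→6:00 AM, out 5:13 PM→5:15 PM; 11 h 15 min
Sun: in 6:06 AM→6:00 AM, out 1:46 PM→1:45 PM; 7 h 45 min
Total credited: 35 h 15 min.

35.25 hours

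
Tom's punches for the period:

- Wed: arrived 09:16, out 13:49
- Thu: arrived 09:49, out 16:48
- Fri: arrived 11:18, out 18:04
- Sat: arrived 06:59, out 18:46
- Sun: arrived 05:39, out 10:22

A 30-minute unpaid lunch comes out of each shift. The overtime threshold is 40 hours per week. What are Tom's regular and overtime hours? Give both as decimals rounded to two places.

Regular 32.30 hours, overtime 0.00 hours

Wed: 09:16–13:49 = 4 h 33 min; less 30 min break → 4 h 3 min
Thu: 09:49–16:48 = 6 h 59 min; less 30 min break → 6 h 29 min
Fri: 11:18–18:04 = 6 h 46 min; less 30 min break → 6 h 16 min
Sat: 06:59–18:46 = 11 h 47 min; less 30 min break → 11 h 17 min
Sun: 05:39–10:22 = 4 h 43 min; less 30 min break → 4 h 13 min
Total worked: 32 h 18 min = 32.30 h.
Threshold 40 h → overtime 0 h 0 min, regular 32 h 18 min.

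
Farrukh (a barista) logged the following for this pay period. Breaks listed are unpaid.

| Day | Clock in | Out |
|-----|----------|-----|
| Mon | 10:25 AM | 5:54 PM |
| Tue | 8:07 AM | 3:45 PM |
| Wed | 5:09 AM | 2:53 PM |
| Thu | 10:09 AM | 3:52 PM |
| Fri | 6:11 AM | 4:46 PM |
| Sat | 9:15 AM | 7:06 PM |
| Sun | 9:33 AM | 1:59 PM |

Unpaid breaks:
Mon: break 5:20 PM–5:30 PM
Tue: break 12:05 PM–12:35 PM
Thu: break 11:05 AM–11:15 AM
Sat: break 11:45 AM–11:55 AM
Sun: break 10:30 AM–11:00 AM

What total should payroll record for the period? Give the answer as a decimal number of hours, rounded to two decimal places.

Mon: 10:25 AM–5:54 PM = 7 h 29 min; less 10 min break → 7 h 19 min
Tue: 8:07 AM–3:45 PM = 7 h 38 min; less 30 min break → 7 h 8 min
Wed: 5:09 AM–2:53 PM = 9 h 44 min
Thu: 10:09 AM–3:52 PM = 5 h 43 min; less 10 min break → 5 h 33 min
Fri: 6:11 AM–4:46 PM = 10 h 35 min
Sat: 9:15 AM–7:06 PM = 9 h 51 min; less 10 min break → 9 h 41 min
Sun: 9:33 AM–1:59 PM = 4 h 26 min; less 30 min break → 3 h 56 min
Total: 7 h 19 min + 7 h 8 min + 9 h 44 min + 5 h 33 min + 10 h 35 min + 9 h 41 min + 3 h 56 min = 53 h 56 min.

53.93 hours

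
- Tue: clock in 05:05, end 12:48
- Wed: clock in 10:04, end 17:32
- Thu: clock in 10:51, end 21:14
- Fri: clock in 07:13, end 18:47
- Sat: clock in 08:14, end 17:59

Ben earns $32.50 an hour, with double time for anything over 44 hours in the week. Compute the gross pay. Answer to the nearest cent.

$1617.42

Tue: 05:05–12:48 = 7 h 43 min
Wed: 10:04–17:32 = 7 h 28 min
Thu: 10:51–21:14 = 10 h 23 min
Fri: 07:13–18:47 = 11 h 34 min
Sat: 08:14–17:59 = 9 h 45 min
Total worked: 46 h 53 min = 2813 min.
Regular 44 h 0 min = 2640 min at $32.50/h; overtime 2 h 53 min = 173 min at $65.00/h.
Pay = (2640 × $32.50 + 173 × $65.00) ÷ 60 = $1617.42.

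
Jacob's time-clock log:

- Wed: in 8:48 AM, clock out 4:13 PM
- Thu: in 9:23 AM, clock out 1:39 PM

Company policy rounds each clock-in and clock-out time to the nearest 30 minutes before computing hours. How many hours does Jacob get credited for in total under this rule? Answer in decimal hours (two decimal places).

11.00 hours

Wed: in 8:48 AM→9:00 AM, out 4:13 PM→4:00 PM; 7 h 0 min
Thu: in 9:23 AM→9:30 AM, out 1:39 PM→1:30 PM; 4 h 0 min
Total credited: 11 h 0 min.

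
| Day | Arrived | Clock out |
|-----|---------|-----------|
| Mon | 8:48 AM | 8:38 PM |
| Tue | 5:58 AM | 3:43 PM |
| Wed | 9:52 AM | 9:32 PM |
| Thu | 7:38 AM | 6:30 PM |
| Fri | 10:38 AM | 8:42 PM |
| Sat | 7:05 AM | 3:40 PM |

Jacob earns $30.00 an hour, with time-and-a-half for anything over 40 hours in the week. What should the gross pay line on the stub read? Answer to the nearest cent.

$2224.50

Mon: 8:48 AM–8:38 PM = 11 h 50 min
Tue: 5:58 AM–3:43 PM = 9 h 45 min
Wed: 9:52 AM–9:32 PM = 11 h 40 min
Thu: 7:38 AM–6:30 PM = 10 h 52 min
Fri: 10:38 AM–8:42 PM = 10 h 4 min
Sat: 7:05 AM–3:40 PM = 8 h 35 min
Total worked: 62 h 46 min = 3766 min.
Regular 40 h 0 min = 2400 min at $30.00/h; overtime 22 h 46 min = 1366 min at $45.00/h.
Pay = (2400 × $30.00 + 1366 × $45.00) ÷ 60 = $2224.50.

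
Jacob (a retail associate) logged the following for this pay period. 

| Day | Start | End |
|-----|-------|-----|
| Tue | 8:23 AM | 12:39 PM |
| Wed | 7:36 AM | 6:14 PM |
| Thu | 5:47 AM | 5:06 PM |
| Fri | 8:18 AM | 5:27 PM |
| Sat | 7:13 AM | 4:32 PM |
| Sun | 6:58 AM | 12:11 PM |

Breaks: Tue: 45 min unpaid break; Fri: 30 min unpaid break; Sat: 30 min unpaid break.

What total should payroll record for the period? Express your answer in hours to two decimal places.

48.15 hours

Tue: 8:23 AM–12:39 PM = 4 h 16 min; less 45 min break → 3 h 31 min
Wed: 7:36 AM–6:14 PM = 10 h 38 min
Thu: 5:47 AM–5:06 PM = 11 h 19 min
Fri: 8:18 AM–5:27 PM = 9 h 9 min; less 30 min break → 8 h 39 min
Sat: 7:13 AM–4:32 PM = 9 h 19 min; less 30 min break → 8 h 49 min
Sun: 6:58 AM–12:11 PM = 5 h 13 min
Total: 3 h 31 min + 10 h 38 min + 11 h 19 min + 8 h 39 min + 8 h 49 min + 5 h 13 min = 48 h 9 min.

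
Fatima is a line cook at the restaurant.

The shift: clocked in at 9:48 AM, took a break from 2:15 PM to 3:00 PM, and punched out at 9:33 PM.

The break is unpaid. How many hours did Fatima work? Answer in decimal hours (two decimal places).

11.00 hours

The shift: 9:48 AM–9:33 PM = 11 h 45 min; less 45 min break → 11 h 0 min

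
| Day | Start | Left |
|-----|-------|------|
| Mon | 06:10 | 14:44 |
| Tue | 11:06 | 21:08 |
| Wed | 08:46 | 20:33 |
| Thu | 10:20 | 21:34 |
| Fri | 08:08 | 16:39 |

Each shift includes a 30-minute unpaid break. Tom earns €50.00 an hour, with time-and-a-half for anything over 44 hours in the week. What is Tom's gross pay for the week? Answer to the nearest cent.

€2472.50

Mon: 06:10–14:44 = 8 h 34 min; less 30 min break → 8 h 4 min
Tue: 11:06–21:08 = 10 h 2 min; less 30 min break → 9 h 32 min
Wed: 08:46–20:33 = 11 h 47 min; less 30 min break → 11 h 17 min
Thu: 10:20–21:34 = 11 h 14 min; less 30 min break → 10 h 44 min
Fri: 08:08–16:39 = 8 h 31 min; less 30 min break → 8 h 1 min
Total worked: 47 h 38 min = 2858 min.
Regular 44 h 0 min = 2640 min at €50.00/h; overtime 3 h 38 min = 218 min at €75.00/h.
Pay = (2640 × €50.00 + 218 × €75.00) ÷ 60 = €2472.50.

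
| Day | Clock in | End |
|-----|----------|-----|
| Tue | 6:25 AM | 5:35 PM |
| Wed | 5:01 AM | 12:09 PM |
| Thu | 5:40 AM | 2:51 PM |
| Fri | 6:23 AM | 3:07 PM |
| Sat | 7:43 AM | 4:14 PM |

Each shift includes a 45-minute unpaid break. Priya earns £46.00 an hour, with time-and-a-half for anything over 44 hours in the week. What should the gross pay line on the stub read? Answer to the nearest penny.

Tue: 6:25 AM–5:35 PM = 11 h 10 min; less 45 min break → 10 h 25 min
Wed: 5:01 AM–12:09 PM = 7 h 8 min; less 45 min break → 6 h 23 min
Thu: 5:40 AM–2:51 PM = 9 h 11 min; less 45 min break → 8 h 26 min
Fri: 6:23 AM–3:07 PM = 8 h 44 min; less 45 min break → 7 h 59 min
Sat: 7:43 AM–4:14 PM = 8 h 31 min; less 45 min break → 7 h 46 min
Total worked: 40 h 59 min = 2459 min.
Regular 40 h 59 min = 2459 min at £46.00/h; overtime 0 h 0 min = 0 min at £69.00/h.
Pay = (2459 × £46.00 + 0 × £69.00) ÷ 60 = £1885.23.

£1885.23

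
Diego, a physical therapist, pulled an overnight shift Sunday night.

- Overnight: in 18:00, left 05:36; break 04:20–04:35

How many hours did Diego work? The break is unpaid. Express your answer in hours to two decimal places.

11.35 hours

Overnight: 18:00 → midnight = 6 h 0 min; midnight → 05:36 = 5 h 36 min; span 11 h 36 min; less 15 min break → 11 h 21 min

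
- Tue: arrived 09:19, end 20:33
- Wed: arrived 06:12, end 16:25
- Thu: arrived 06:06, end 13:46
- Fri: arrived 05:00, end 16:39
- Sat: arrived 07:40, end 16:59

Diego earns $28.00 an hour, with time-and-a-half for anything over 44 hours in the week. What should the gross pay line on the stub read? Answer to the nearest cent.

$1487.50

Tue: 09:19–20:33 = 11 h 14 min
Wed: 06:12–16:25 = 10 h 13 min
Thu: 06:06–13:46 = 7 h 40 min
Fri: 05:00–16:39 = 11 h 39 min
Sat: 07:40–16:59 = 9 h 19 min
Total worked: 50 h 5 min = 3005 min.
Regular 44 h 0 min = 2640 min at $28.00/h; overtime 6 h 5 min = 365 min at $42.00/h.
Pay = (2640 × $28.00 + 365 × $42.00) ÷ 60 = $1487.50.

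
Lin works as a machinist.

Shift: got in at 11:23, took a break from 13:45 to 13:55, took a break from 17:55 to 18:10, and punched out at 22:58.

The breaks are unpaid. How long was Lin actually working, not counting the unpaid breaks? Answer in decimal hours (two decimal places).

Shift: 11:23–22:58 = 11 h 35 min; less 25 min break → 11 h 10 min

11.17 hours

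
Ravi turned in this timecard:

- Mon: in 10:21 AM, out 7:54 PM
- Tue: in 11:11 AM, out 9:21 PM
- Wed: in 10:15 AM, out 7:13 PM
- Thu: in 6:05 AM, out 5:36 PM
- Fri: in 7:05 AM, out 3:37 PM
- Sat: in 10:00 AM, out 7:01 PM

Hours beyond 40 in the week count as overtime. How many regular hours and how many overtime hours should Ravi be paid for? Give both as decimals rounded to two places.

Regular 40.00 hours, overtime 17.75 hours

Mon: 10:21 AM–7:54 PM = 9 h 33 min
Tue: 11:11 AM–9:21 PM = 10 h 10 min
Wed: 10:15 AM–7:13 PM = 8 h 58 min
Thu: 6:05 AM–5:36 PM = 11 h 31 min
Fri: 7:05 AM–3:37 PM = 8 h 32 min
Sat: 10:00 AM–7:01 PM = 9 h 1 min
Total worked: 57 h 45 min = 57.75 h.
Threshold 40 h → overtime 17 h 45 min, regular 40 h 0 min.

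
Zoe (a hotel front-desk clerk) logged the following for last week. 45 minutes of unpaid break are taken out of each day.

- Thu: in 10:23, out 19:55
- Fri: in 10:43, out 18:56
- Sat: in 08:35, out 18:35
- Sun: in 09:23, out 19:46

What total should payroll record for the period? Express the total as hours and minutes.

35 h 8 min

Thu: 10:23–19:55 = 9 h 32 min; less 45 min break → 8 h 47 min
Fri: 10:43–18:56 = 8 h 13 min; less 45 min break → 7 h 28 min
Sat: 08:35–18:35 = 10 h 0 min; less 45 min break → 9 h 15 min
Sun: 09:23–19:46 = 10 h 23 min; less 45 min break → 9 h 38 min
Total: 8 h 47 min + 7 h 28 min + 9 h 15 min + 9 h 38 min = 35 h 8 min.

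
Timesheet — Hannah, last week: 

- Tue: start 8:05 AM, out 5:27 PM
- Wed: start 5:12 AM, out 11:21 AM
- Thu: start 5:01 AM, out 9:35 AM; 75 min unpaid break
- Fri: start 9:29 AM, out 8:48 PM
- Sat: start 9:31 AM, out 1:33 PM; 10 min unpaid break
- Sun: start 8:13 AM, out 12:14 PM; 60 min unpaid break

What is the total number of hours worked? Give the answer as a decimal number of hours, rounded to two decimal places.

Tue: 8:05 AM–5:27 PM = 9 h 22 min
Wed: 5:12 AM–11:21 AM = 6 h 9 min
Thu: 5:01 AM–9:35 AM = 4 h 34 min; less 75 min break → 3 h 19 min
Fri: 9:29 AM–8:48 PM = 11 h 19 min
Sat: 9:31 AM–1:33 PM = 4 h 2 min; less 10 min break → 3 h 52 min
Sun: 8:13 AM–12:14 PM = 4 h 1 min; less 60 min break → 3 h 1 min
Total: 9 h 22 min + 6 h 9 min + 3 h 19 min + 11 h 19 min + 3 h 52 min + 3 h 1 min = 37 h 2 min.

37.03 hours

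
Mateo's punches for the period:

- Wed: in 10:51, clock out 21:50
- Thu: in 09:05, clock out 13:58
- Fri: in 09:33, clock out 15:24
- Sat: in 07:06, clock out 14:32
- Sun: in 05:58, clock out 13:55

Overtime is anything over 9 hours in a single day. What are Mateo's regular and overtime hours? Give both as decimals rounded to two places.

Wed: 10:51–21:50 = 10 h 59 min
Thu: 09:05–13:58 = 4 h 53 min
Fri: 09:33–15:24 = 5 h 51 min
Sat: 07:06–14:32 = 7 h 26 min
Sun: 05:58–13:55 = 7 h 57 min
Wed reg 9 h 0 min / OT 1 h 59 min; Thu reg 4 h 53 min / OT 0 h 0 min; Fri reg 5 h 51 min / OT 0 h 0 min; Sat reg 7 h 26 min / OT 0 h 0 min; Sun reg 7 h 57 min / OT 0 h 0 min.
Totals: regular 35 h 7 min, overtime 1 h 59 min.

Regular 35.12 hours, overtime 1.98 hours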